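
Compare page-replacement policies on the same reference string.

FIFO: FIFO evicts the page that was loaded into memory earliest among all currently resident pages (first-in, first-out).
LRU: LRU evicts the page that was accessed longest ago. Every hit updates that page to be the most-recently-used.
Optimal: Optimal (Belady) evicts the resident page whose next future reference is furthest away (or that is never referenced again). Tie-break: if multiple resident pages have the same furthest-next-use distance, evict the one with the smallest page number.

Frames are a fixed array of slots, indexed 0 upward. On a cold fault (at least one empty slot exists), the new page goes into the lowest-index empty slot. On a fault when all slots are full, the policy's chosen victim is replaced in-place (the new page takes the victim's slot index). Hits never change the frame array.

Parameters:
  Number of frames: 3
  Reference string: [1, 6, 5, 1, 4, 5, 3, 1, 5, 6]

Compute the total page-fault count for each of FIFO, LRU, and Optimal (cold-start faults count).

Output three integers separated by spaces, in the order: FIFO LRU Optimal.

Answer: 8 7 6

Derivation:
--- FIFO ---
  step 0: ref 1 -> FAULT, frames=[1,-,-] (faults so far: 1)
  step 1: ref 6 -> FAULT, frames=[1,6,-] (faults so far: 2)
  step 2: ref 5 -> FAULT, frames=[1,6,5] (faults so far: 3)
  step 3: ref 1 -> HIT, frames=[1,6,5] (faults so far: 3)
  step 4: ref 4 -> FAULT, evict 1, frames=[4,6,5] (faults so far: 4)
  step 5: ref 5 -> HIT, frames=[4,6,5] (faults so far: 4)
  step 6: ref 3 -> FAULT, evict 6, frames=[4,3,5] (faults so far: 5)
  step 7: ref 1 -> FAULT, evict 5, frames=[4,3,1] (faults so far: 6)
  step 8: ref 5 -> FAULT, evict 4, frames=[5,3,1] (faults so far: 7)
  step 9: ref 6 -> FAULT, evict 3, frames=[5,6,1] (faults so far: 8)
  FIFO total faults: 8
--- LRU ---
  step 0: ref 1 -> FAULT, frames=[1,-,-] (faults so far: 1)
  step 1: ref 6 -> FAULT, frames=[1,6,-] (faults so far: 2)
  step 2: ref 5 -> FAULT, frames=[1,6,5] (faults so far: 3)
  step 3: ref 1 -> HIT, frames=[1,6,5] (faults so far: 3)
  step 4: ref 4 -> FAULT, evict 6, frames=[1,4,5] (faults so far: 4)
  step 5: ref 5 -> HIT, frames=[1,4,5] (faults so far: 4)
  step 6: ref 3 -> FAULT, evict 1, frames=[3,4,5] (faults so far: 5)
  step 7: ref 1 -> FAULT, evict 4, frames=[3,1,5] (faults so far: 6)
  step 8: ref 5 -> HIT, frames=[3,1,5] (faults so far: 6)
  step 9: ref 6 -> FAULT, evict 3, frames=[6,1,5] (faults so far: 7)
  LRU total faults: 7
--- Optimal ---
  step 0: ref 1 -> FAULT, frames=[1,-,-] (faults so far: 1)
  step 1: ref 6 -> FAULT, frames=[1,6,-] (faults so far: 2)
  step 2: ref 5 -> FAULT, frames=[1,6,5] (faults so far: 3)
  step 3: ref 1 -> HIT, frames=[1,6,5] (faults so far: 3)
  step 4: ref 4 -> FAULT, evict 6, frames=[1,4,5] (faults so far: 4)
  step 5: ref 5 -> HIT, frames=[1,4,5] (faults so far: 4)
  step 6: ref 3 -> FAULT, evict 4, frames=[1,3,5] (faults so far: 5)
  step 7: ref 1 -> HIT, frames=[1,3,5] (faults so far: 5)
  step 8: ref 5 -> HIT, frames=[1,3,5] (faults so far: 5)
  step 9: ref 6 -> FAULT, evict 1, frames=[6,3,5] (faults so far: 6)
  Optimal total faults: 6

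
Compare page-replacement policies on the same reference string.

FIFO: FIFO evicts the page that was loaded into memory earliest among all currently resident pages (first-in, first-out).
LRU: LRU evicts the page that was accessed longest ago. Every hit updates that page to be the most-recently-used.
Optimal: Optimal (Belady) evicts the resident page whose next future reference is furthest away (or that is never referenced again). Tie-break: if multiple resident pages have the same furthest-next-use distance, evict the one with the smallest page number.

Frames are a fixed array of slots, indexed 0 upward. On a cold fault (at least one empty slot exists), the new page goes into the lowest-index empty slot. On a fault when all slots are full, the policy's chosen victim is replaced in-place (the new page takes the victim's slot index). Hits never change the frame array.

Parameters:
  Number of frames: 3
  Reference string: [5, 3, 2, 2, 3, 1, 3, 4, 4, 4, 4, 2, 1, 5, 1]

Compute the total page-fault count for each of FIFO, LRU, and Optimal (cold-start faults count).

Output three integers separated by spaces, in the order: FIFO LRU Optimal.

Answer: 6 8 6

Derivation:
--- FIFO ---
  step 0: ref 5 -> FAULT, frames=[5,-,-] (faults so far: 1)
  step 1: ref 3 -> FAULT, frames=[5,3,-] (faults so far: 2)
  step 2: ref 2 -> FAULT, frames=[5,3,2] (faults so far: 3)
  step 3: ref 2 -> HIT, frames=[5,3,2] (faults so far: 3)
  step 4: ref 3 -> HIT, frames=[5,3,2] (faults so far: 3)
  step 5: ref 1 -> FAULT, evict 5, frames=[1,3,2] (faults so far: 4)
  step 6: ref 3 -> HIT, frames=[1,3,2] (faults so far: 4)
  step 7: ref 4 -> FAULT, evict 3, frames=[1,4,2] (faults so far: 5)
  step 8: ref 4 -> HIT, frames=[1,4,2] (faults so far: 5)
  step 9: ref 4 -> HIT, frames=[1,4,2] (faults so far: 5)
  step 10: ref 4 -> HIT, frames=[1,4,2] (faults so far: 5)
  step 11: ref 2 -> HIT, frames=[1,4,2] (faults so far: 5)
  step 12: ref 1 -> HIT, frames=[1,4,2] (faults so far: 5)
  step 13: ref 5 -> FAULT, evict 2, frames=[1,4,5] (faults so far: 6)
  step 14: ref 1 -> HIT, frames=[1,4,5] (faults so far: 6)
  FIFO total faults: 6
--- LRU ---
  step 0: ref 5 -> FAULT, frames=[5,-,-] (faults so far: 1)
  step 1: ref 3 -> FAULT, frames=[5,3,-] (faults so far: 2)
  step 2: ref 2 -> FAULT, frames=[5,3,2] (faults so far: 3)
  step 3: ref 2 -> HIT, frames=[5,3,2] (faults so far: 3)
  step 4: ref 3 -> HIT, frames=[5,3,2] (faults so far: 3)
  step 5: ref 1 -> FAULT, evict 5, frames=[1,3,2] (faults so far: 4)
  step 6: ref 3 -> HIT, frames=[1,3,2] (faults so far: 4)
  step 7: ref 4 -> FAULT, evict 2, frames=[1,3,4] (faults so far: 5)
  step 8: ref 4 -> HIT, frames=[1,3,4] (faults so far: 5)
  step 9: ref 4 -> HIT, frames=[1,3,4] (faults so far: 5)
  step 10: ref 4 -> HIT, frames=[1,3,4] (faults so far: 5)
  step 11: ref 2 -> FAULT, evict 1, frames=[2,3,4] (faults so far: 6)
  step 12: ref 1 -> FAULT, evict 3, frames=[2,1,4] (faults so far: 7)
  step 13: ref 5 -> FAULT, evict 4, frames=[2,1,5] (faults so far: 8)
  step 14: ref 1 -> HIT, frames=[2,1,5] (faults so far: 8)
  LRU total faults: 8
--- Optimal ---
  step 0: ref 5 -> FAULT, frames=[5,-,-] (faults so far: 1)
  step 1: ref 3 -> FAULT, frames=[5,3,-] (faults so far: 2)
  step 2: ref 2 -> FAULT, frames=[5,3,2] (faults so far: 3)
  step 3: ref 2 -> HIT, frames=[5,3,2] (faults so far: 3)
  step 4: ref 3 -> HIT, frames=[5,3,2] (faults so far: 3)
  step 5: ref 1 -> FAULT, evict 5, frames=[1,3,2] (faults so far: 4)
  step 6: ref 3 -> HIT, frames=[1,3,2] (faults so far: 4)
  step 7: ref 4 -> FAULT, evict 3, frames=[1,4,2] (faults so far: 5)
  step 8: ref 4 -> HIT, frames=[1,4,2] (faults so far: 5)
  step 9: ref 4 -> HIT, frames=[1,4,2] (faults so far: 5)
  step 10: ref 4 -> HIT, frames=[1,4,2] (faults so far: 5)
  step 11: ref 2 -> HIT, frames=[1,4,2] (faults so far: 5)
  step 12: ref 1 -> HIT, frames=[1,4,2] (faults so far: 5)
  step 13: ref 5 -> FAULT, evict 2, frames=[1,4,5] (faults so far: 6)
  step 14: ref 1 -> HIT, frames=[1,4,5] (faults so far: 6)
  Optimal total faults: 6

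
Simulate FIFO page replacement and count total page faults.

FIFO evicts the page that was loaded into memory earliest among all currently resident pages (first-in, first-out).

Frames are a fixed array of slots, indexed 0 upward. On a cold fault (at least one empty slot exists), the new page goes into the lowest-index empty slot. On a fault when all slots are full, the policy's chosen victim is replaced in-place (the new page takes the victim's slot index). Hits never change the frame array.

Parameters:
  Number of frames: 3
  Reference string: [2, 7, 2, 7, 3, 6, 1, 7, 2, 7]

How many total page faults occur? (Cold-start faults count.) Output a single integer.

Step 0: ref 2 → FAULT, frames=[2,-,-]
Step 1: ref 7 → FAULT, frames=[2,7,-]
Step 2: ref 2 → HIT, frames=[2,7,-]
Step 3: ref 7 → HIT, frames=[2,7,-]
Step 4: ref 3 → FAULT, frames=[2,7,3]
Step 5: ref 6 → FAULT (evict 2), frames=[6,7,3]
Step 6: ref 1 → FAULT (evict 7), frames=[6,1,3]
Step 7: ref 7 → FAULT (evict 3), frames=[6,1,7]
Step 8: ref 2 → FAULT (evict 6), frames=[2,1,7]
Step 9: ref 7 → HIT, frames=[2,1,7]
Total faults: 7

Answer: 7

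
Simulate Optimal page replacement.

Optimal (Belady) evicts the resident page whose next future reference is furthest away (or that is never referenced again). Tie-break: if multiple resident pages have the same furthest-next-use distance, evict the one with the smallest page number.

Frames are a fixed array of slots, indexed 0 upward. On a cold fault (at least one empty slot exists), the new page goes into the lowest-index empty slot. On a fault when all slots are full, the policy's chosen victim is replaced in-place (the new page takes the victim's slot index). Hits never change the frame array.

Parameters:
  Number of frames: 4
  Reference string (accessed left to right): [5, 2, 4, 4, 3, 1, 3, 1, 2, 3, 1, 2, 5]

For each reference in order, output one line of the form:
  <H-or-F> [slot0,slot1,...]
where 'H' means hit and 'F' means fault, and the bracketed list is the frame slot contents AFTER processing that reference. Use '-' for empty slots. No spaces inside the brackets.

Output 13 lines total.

F [5,-,-,-]
F [5,2,-,-]
F [5,2,4,-]
H [5,2,4,-]
F [5,2,4,3]
F [5,2,1,3]
H [5,2,1,3]
H [5,2,1,3]
H [5,2,1,3]
H [5,2,1,3]
H [5,2,1,3]
H [5,2,1,3]
H [5,2,1,3]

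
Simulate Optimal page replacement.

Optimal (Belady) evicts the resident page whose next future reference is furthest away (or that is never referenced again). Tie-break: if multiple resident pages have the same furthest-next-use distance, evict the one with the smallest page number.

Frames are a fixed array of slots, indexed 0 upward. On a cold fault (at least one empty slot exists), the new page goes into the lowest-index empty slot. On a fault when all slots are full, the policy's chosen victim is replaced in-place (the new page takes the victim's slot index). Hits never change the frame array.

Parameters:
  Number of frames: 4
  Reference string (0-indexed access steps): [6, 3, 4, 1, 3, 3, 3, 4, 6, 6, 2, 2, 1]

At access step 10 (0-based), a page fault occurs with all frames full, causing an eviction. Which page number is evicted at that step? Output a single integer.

Answer: 3

Derivation:
Step 0: ref 6 -> FAULT, frames=[6,-,-,-]
Step 1: ref 3 -> FAULT, frames=[6,3,-,-]
Step 2: ref 4 -> FAULT, frames=[6,3,4,-]
Step 3: ref 1 -> FAULT, frames=[6,3,4,1]
Step 4: ref 3 -> HIT, frames=[6,3,4,1]
Step 5: ref 3 -> HIT, frames=[6,3,4,1]
Step 6: ref 3 -> HIT, frames=[6,3,4,1]
Step 7: ref 4 -> HIT, frames=[6,3,4,1]
Step 8: ref 6 -> HIT, frames=[6,3,4,1]
Step 9: ref 6 -> HIT, frames=[6,3,4,1]
Step 10: ref 2 -> FAULT, evict 3, frames=[6,2,4,1]
At step 10: evicted page 3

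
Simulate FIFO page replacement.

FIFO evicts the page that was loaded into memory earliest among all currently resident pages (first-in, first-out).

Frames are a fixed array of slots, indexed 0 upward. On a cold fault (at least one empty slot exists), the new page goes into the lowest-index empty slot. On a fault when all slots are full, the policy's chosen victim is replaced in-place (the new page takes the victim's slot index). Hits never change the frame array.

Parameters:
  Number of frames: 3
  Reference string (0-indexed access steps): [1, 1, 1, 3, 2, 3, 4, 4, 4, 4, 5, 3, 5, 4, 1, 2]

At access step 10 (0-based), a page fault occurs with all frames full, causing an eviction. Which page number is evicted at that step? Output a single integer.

Answer: 3

Derivation:
Step 0: ref 1 -> FAULT, frames=[1,-,-]
Step 1: ref 1 -> HIT, frames=[1,-,-]
Step 2: ref 1 -> HIT, frames=[1,-,-]
Step 3: ref 3 -> FAULT, frames=[1,3,-]
Step 4: ref 2 -> FAULT, frames=[1,3,2]
Step 5: ref 3 -> HIT, frames=[1,3,2]
Step 6: ref 4 -> FAULT, evict 1, frames=[4,3,2]
Step 7: ref 4 -> HIT, frames=[4,3,2]
Step 8: ref 4 -> HIT, frames=[4,3,2]
Step 9: ref 4 -> HIT, frames=[4,3,2]
Step 10: ref 5 -> FAULT, evict 3, frames=[4,5,2]
At step 10: evicted page 3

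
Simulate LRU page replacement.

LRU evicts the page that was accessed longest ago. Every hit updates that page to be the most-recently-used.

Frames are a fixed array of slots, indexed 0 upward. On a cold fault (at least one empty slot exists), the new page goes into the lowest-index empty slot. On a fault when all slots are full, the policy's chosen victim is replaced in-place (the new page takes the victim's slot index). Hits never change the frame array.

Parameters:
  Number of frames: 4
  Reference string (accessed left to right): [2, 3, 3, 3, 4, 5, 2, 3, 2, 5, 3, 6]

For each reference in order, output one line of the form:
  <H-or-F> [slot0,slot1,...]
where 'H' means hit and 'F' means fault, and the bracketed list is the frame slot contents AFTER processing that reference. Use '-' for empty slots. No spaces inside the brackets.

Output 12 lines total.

F [2,-,-,-]
F [2,3,-,-]
H [2,3,-,-]
H [2,3,-,-]
F [2,3,4,-]
F [2,3,4,5]
H [2,3,4,5]
H [2,3,4,5]
H [2,3,4,5]
H [2,3,4,5]
H [2,3,4,5]
F [2,3,6,5]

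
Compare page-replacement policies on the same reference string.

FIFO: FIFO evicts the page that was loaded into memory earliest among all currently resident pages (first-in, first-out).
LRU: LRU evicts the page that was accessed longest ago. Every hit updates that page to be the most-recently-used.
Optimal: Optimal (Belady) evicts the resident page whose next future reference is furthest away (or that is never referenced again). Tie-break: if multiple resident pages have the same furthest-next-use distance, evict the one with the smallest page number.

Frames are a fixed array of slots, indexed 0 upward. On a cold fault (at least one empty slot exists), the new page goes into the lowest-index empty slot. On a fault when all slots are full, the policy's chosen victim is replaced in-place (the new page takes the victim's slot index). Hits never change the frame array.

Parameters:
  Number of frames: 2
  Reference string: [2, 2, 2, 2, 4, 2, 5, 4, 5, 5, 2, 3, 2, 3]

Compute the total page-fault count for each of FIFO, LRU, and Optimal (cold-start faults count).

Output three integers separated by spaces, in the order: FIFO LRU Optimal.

Answer: 5 6 5

Derivation:
--- FIFO ---
  step 0: ref 2 -> FAULT, frames=[2,-] (faults so far: 1)
  step 1: ref 2 -> HIT, frames=[2,-] (faults so far: 1)
  step 2: ref 2 -> HIT, frames=[2,-] (faults so far: 1)
  step 3: ref 2 -> HIT, frames=[2,-] (faults so far: 1)
  step 4: ref 4 -> FAULT, frames=[2,4] (faults so far: 2)
  step 5: ref 2 -> HIT, frames=[2,4] (faults so far: 2)
  step 6: ref 5 -> FAULT, evict 2, frames=[5,4] (faults so far: 3)
  step 7: ref 4 -> HIT, frames=[5,4] (faults so far: 3)
  step 8: ref 5 -> HIT, frames=[5,4] (faults so far: 3)
  step 9: ref 5 -> HIT, frames=[5,4] (faults so far: 3)
  step 10: ref 2 -> FAULT, evict 4, frames=[5,2] (faults so far: 4)
  step 11: ref 3 -> FAULT, evict 5, frames=[3,2] (faults so far: 5)
  step 12: ref 2 -> HIT, frames=[3,2] (faults so far: 5)
  step 13: ref 3 -> HIT, frames=[3,2] (faults so far: 5)
  FIFO total faults: 5
--- LRU ---
  step 0: ref 2 -> FAULT, frames=[2,-] (faults so far: 1)
  step 1: ref 2 -> HIT, frames=[2,-] (faults so far: 1)
  step 2: ref 2 -> HIT, frames=[2,-] (faults so far: 1)
  step 3: ref 2 -> HIT, frames=[2,-] (faults so far: 1)
  step 4: ref 4 -> FAULT, frames=[2,4] (faults so far: 2)
  step 5: ref 2 -> HIT, frames=[2,4] (faults so far: 2)
  step 6: ref 5 -> FAULT, evict 4, frames=[2,5] (faults so far: 3)
  step 7: ref 4 -> FAULT, evict 2, frames=[4,5] (faults so far: 4)
  step 8: ref 5 -> HIT, frames=[4,5] (faults so far: 4)
  step 9: ref 5 -> HIT, frames=[4,5] (faults so far: 4)
  step 10: ref 2 -> FAULT, evict 4, frames=[2,5] (faults so far: 5)
  step 11: ref 3 -> FAULT, evict 5, frames=[2,3] (faults so far: 6)
  step 12: ref 2 -> HIT, frames=[2,3] (faults so far: 6)
  step 13: ref 3 -> HIT, frames=[2,3] (faults so far: 6)
  LRU total faults: 6
--- Optimal ---
  step 0: ref 2 -> FAULT, frames=[2,-] (faults so far: 1)
  step 1: ref 2 -> HIT, frames=[2,-] (faults so far: 1)
  step 2: ref 2 -> HIT, frames=[2,-] (faults so far: 1)
  step 3: ref 2 -> HIT, frames=[2,-] (faults so far: 1)
  step 4: ref 4 -> FAULT, frames=[2,4] (faults so far: 2)
  step 5: ref 2 -> HIT, frames=[2,4] (faults so far: 2)
  step 6: ref 5 -> FAULT, evict 2, frames=[5,4] (faults so far: 3)
  step 7: ref 4 -> HIT, frames=[5,4] (faults so far: 3)
  step 8: ref 5 -> HIT, frames=[5,4] (faults so far: 3)
  step 9: ref 5 -> HIT, frames=[5,4] (faults so far: 3)
  step 10: ref 2 -> FAULT, evict 4, frames=[5,2] (faults so far: 4)
  step 11: ref 3 -> FAULT, evict 5, frames=[3,2] (faults so far: 5)
  step 12: ref 2 -> HIT, frames=[3,2] (faults so far: 5)
  step 13: ref 3 -> HIT, frames=[3,2] (faults so far: 5)
  Optimal total faults: 5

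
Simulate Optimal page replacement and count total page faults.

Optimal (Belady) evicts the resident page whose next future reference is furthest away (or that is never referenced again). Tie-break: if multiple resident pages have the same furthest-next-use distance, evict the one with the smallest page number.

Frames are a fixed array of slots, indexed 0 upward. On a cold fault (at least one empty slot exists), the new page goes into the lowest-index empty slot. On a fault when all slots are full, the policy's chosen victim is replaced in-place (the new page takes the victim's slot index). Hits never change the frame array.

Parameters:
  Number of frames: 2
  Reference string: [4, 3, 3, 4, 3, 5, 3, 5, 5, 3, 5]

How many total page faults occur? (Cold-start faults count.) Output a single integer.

Step 0: ref 4 → FAULT, frames=[4,-]
Step 1: ref 3 → FAULT, frames=[4,3]
Step 2: ref 3 → HIT, frames=[4,3]
Step 3: ref 4 → HIT, frames=[4,3]
Step 4: ref 3 → HIT, frames=[4,3]
Step 5: ref 5 → FAULT (evict 4), frames=[5,3]
Step 6: ref 3 → HIT, frames=[5,3]
Step 7: ref 5 → HIT, frames=[5,3]
Step 8: ref 5 → HIT, frames=[5,3]
Step 9: ref 3 → HIT, frames=[5,3]
Step 10: ref 5 → HIT, frames=[5,3]
Total faults: 3

Answer: 3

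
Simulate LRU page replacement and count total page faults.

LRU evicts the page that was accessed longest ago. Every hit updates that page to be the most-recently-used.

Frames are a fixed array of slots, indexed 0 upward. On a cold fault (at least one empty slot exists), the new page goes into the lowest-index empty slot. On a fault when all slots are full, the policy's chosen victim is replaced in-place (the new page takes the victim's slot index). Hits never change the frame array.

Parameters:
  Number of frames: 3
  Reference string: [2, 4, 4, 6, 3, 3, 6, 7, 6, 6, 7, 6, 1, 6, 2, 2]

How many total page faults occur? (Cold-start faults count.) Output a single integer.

Step 0: ref 2 → FAULT, frames=[2,-,-]
Step 1: ref 4 → FAULT, frames=[2,4,-]
Step 2: ref 4 → HIT, frames=[2,4,-]
Step 3: ref 6 → FAULT, frames=[2,4,6]
Step 4: ref 3 → FAULT (evict 2), frames=[3,4,6]
Step 5: ref 3 → HIT, frames=[3,4,6]
Step 6: ref 6 → HIT, frames=[3,4,6]
Step 7: ref 7 → FAULT (evict 4), frames=[3,7,6]
Step 8: ref 6 → HIT, frames=[3,7,6]
Step 9: ref 6 → HIT, frames=[3,7,6]
Step 10: ref 7 → HIT, frames=[3,7,6]
Step 11: ref 6 → HIT, frames=[3,7,6]
Step 12: ref 1 → FAULT (evict 3), frames=[1,7,6]
Step 13: ref 6 → HIT, frames=[1,7,6]
Step 14: ref 2 → FAULT (evict 7), frames=[1,2,6]
Step 15: ref 2 → HIT, frames=[1,2,6]
Total faults: 7

Answer: 7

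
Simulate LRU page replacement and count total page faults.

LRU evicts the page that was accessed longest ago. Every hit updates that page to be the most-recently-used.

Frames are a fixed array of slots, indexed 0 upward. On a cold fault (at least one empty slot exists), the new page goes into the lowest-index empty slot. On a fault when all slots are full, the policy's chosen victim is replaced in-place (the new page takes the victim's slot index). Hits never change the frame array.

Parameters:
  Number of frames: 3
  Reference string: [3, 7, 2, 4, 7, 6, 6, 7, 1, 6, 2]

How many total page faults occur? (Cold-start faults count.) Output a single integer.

Step 0: ref 3 → FAULT, frames=[3,-,-]
Step 1: ref 7 → FAULT, frames=[3,7,-]
Step 2: ref 2 → FAULT, frames=[3,7,2]
Step 3: ref 4 → FAULT (evict 3), frames=[4,7,2]
Step 4: ref 7 → HIT, frames=[4,7,2]
Step 5: ref 6 → FAULT (evict 2), frames=[4,7,6]
Step 6: ref 6 → HIT, frames=[4,7,6]
Step 7: ref 7 → HIT, frames=[4,7,6]
Step 8: ref 1 → FAULT (evict 4), frames=[1,7,6]
Step 9: ref 6 → HIT, frames=[1,7,6]
Step 10: ref 2 → FAULT (evict 7), frames=[1,2,6]
Total faults: 7

Answer: 7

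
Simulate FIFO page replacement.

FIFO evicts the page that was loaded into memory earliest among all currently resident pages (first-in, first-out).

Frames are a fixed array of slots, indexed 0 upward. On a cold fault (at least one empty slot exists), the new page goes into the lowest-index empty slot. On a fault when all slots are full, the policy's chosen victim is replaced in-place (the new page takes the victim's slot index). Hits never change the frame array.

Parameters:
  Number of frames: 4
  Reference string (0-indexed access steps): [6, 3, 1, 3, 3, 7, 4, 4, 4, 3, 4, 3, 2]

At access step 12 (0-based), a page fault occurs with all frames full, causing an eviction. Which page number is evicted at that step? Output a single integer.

Answer: 3

Derivation:
Step 0: ref 6 -> FAULT, frames=[6,-,-,-]
Step 1: ref 3 -> FAULT, frames=[6,3,-,-]
Step 2: ref 1 -> FAULT, frames=[6,3,1,-]
Step 3: ref 3 -> HIT, frames=[6,3,1,-]
Step 4: ref 3 -> HIT, frames=[6,3,1,-]
Step 5: ref 7 -> FAULT, frames=[6,3,1,7]
Step 6: ref 4 -> FAULT, evict 6, frames=[4,3,1,7]
Step 7: ref 4 -> HIT, frames=[4,3,1,7]
Step 8: ref 4 -> HIT, frames=[4,3,1,7]
Step 9: ref 3 -> HIT, frames=[4,3,1,7]
Step 10: ref 4 -> HIT, frames=[4,3,1,7]
Step 11: ref 3 -> HIT, frames=[4,3,1,7]
Step 12: ref 2 -> FAULT, evict 3, frames=[4,2,1,7]
At step 12: evicted page 3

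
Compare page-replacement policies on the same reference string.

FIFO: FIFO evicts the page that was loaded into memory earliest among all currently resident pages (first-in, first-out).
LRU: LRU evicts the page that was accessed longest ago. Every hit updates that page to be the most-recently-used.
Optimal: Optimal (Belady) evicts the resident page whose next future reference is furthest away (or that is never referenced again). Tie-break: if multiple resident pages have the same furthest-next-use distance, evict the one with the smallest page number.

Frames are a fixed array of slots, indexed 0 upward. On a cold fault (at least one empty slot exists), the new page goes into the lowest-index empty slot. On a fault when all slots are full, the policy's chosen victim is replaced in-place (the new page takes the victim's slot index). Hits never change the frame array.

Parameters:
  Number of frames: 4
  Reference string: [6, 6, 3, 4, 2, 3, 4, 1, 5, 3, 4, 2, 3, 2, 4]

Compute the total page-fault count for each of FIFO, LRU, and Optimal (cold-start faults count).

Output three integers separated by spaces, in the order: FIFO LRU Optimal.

--- FIFO ---
  step 0: ref 6 -> FAULT, frames=[6,-,-,-] (faults so far: 1)
  step 1: ref 6 -> HIT, frames=[6,-,-,-] (faults so far: 1)
  step 2: ref 3 -> FAULT, frames=[6,3,-,-] (faults so far: 2)
  step 3: ref 4 -> FAULT, frames=[6,3,4,-] (faults so far: 3)
  step 4: ref 2 -> FAULT, frames=[6,3,4,2] (faults so far: 4)
  step 5: ref 3 -> HIT, frames=[6,3,4,2] (faults so far: 4)
  step 6: ref 4 -> HIT, frames=[6,3,4,2] (faults so far: 4)
  step 7: ref 1 -> FAULT, evict 6, frames=[1,3,4,2] (faults so far: 5)
  step 8: ref 5 -> FAULT, evict 3, frames=[1,5,4,2] (faults so far: 6)
  step 9: ref 3 -> FAULT, evict 4, frames=[1,5,3,2] (faults so far: 7)
  step 10: ref 4 -> FAULT, evict 2, frames=[1,5,3,4] (faults so far: 8)
  step 11: ref 2 -> FAULT, evict 1, frames=[2,5,3,4] (faults so far: 9)
  step 12: ref 3 -> HIT, frames=[2,5,3,4] (faults so far: 9)
  step 13: ref 2 -> HIT, frames=[2,5,3,4] (faults so far: 9)
  step 14: ref 4 -> HIT, frames=[2,5,3,4] (faults so far: 9)
  FIFO total faults: 9
--- LRU ---
  step 0: ref 6 -> FAULT, frames=[6,-,-,-] (faults so far: 1)
  step 1: ref 6 -> HIT, frames=[6,-,-,-] (faults so far: 1)
  step 2: ref 3 -> FAULT, frames=[6,3,-,-] (faults so far: 2)
  step 3: ref 4 -> FAULT, frames=[6,3,4,-] (faults so far: 3)
  step 4: ref 2 -> FAULT, frames=[6,3,4,2] (faults so far: 4)
  step 5: ref 3 -> HIT, frames=[6,3,4,2] (faults so far: 4)
  step 6: ref 4 -> HIT, frames=[6,3,4,2] (faults so far: 4)
  step 7: ref 1 -> FAULT, evict 6, frames=[1,3,4,2] (faults so far: 5)
  step 8: ref 5 -> FAULT, evict 2, frames=[1,3,4,5] (faults so far: 6)
  step 9: ref 3 -> HIT, frames=[1,3,4,5] (faults so far: 6)
  step 10: ref 4 -> HIT, frames=[1,3,4,5] (faults so far: 6)
  step 11: ref 2 -> FAULT, evict 1, frames=[2,3,4,5] (faults so far: 7)
  step 12: ref 3 -> HIT, frames=[2,3,4,5] (faults so far: 7)
  step 13: ref 2 -> HIT, frames=[2,3,4,5] (faults so far: 7)
  step 14: ref 4 -> HIT, frames=[2,3,4,5] (faults so far: 7)
  LRU total faults: 7
--- Optimal ---
  step 0: ref 6 -> FAULT, frames=[6,-,-,-] (faults so far: 1)
  step 1: ref 6 -> HIT, frames=[6,-,-,-] (faults so far: 1)
  step 2: ref 3 -> FAULT, frames=[6,3,-,-] (faults so far: 2)
  step 3: ref 4 -> FAULT, frames=[6,3,4,-] (faults so far: 3)
  step 4: ref 2 -> FAULT, frames=[6,3,4,2] (faults so far: 4)
  step 5: ref 3 -> HIT, frames=[6,3,4,2] (faults so far: 4)
  step 6: ref 4 -> HIT, frames=[6,3,4,2] (faults so far: 4)
  step 7: ref 1 -> FAULT, evict 6, frames=[1,3,4,2] (faults so far: 5)
  step 8: ref 5 -> FAULT, evict 1, frames=[5,3,4,2] (faults so far: 6)
  step 9: ref 3 -> HIT, frames=[5,3,4,2] (faults so far: 6)
  step 10: ref 4 -> HIT, frames=[5,3,4,2] (faults so far: 6)
  step 11: ref 2 -> HIT, frames=[5,3,4,2] (faults so far: 6)
  step 12: ref 3 -> HIT, frames=[5,3,4,2] (faults so far: 6)
  step 13: ref 2 -> HIT, frames=[5,3,4,2] (faults so far: 6)
  step 14: ref 4 -> HIT, frames=[5,3,4,2] (faults so far: 6)
  Optimal total faults: 6

Answer: 9 7 6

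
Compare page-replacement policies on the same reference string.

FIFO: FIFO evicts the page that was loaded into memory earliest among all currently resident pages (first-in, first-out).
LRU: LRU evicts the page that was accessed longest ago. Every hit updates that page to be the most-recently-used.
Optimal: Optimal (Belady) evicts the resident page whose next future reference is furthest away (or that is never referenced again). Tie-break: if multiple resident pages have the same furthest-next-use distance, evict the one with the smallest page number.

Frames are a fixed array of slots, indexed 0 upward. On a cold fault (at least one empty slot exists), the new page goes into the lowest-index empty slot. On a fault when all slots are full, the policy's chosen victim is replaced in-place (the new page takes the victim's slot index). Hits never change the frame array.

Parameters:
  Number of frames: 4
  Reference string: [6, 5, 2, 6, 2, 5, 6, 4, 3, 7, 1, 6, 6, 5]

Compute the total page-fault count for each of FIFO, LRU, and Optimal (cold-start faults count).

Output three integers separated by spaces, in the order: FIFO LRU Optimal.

--- FIFO ---
  step 0: ref 6 -> FAULT, frames=[6,-,-,-] (faults so far: 1)
  step 1: ref 5 -> FAULT, frames=[6,5,-,-] (faults so far: 2)
  step 2: ref 2 -> FAULT, frames=[6,5,2,-] (faults so far: 3)
  step 3: ref 6 -> HIT, frames=[6,5,2,-] (faults so far: 3)
  step 4: ref 2 -> HIT, frames=[6,5,2,-] (faults so far: 3)
  step 5: ref 5 -> HIT, frames=[6,5,2,-] (faults so far: 3)
  step 6: ref 6 -> HIT, frames=[6,5,2,-] (faults so far: 3)
  step 7: ref 4 -> FAULT, frames=[6,5,2,4] (faults so far: 4)
  step 8: ref 3 -> FAULT, evict 6, frames=[3,5,2,4] (faults so far: 5)
  step 9: ref 7 -> FAULT, evict 5, frames=[3,7,2,4] (faults so far: 6)
  step 10: ref 1 -> FAULT, evict 2, frames=[3,7,1,4] (faults so far: 7)
  step 11: ref 6 -> FAULT, evict 4, frames=[3,7,1,6] (faults so far: 8)
  step 12: ref 6 -> HIT, frames=[3,7,1,6] (faults so far: 8)
  step 13: ref 5 -> FAULT, evict 3, frames=[5,7,1,6] (faults so far: 9)
  FIFO total faults: 9
--- LRU ---
  step 0: ref 6 -> FAULT, frames=[6,-,-,-] (faults so far: 1)
  step 1: ref 5 -> FAULT, frames=[6,5,-,-] (faults so far: 2)
  step 2: ref 2 -> FAULT, frames=[6,5,2,-] (faults so far: 3)
  step 3: ref 6 -> HIT, frames=[6,5,2,-] (faults so far: 3)
  step 4: ref 2 -> HIT, frames=[6,5,2,-] (faults so far: 3)
  step 5: ref 5 -> HIT, frames=[6,5,2,-] (faults so far: 3)
  step 6: ref 6 -> HIT, frames=[6,5,2,-] (faults so far: 3)
  step 7: ref 4 -> FAULT, frames=[6,5,2,4] (faults so far: 4)
  step 8: ref 3 -> FAULT, evict 2, frames=[6,5,3,4] (faults so far: 5)
  step 9: ref 7 -> FAULT, evict 5, frames=[6,7,3,4] (faults so far: 6)
  step 10: ref 1 -> FAULT, evict 6, frames=[1,7,3,4] (faults so far: 7)
  step 11: ref 6 -> FAULT, evict 4, frames=[1,7,3,6] (faults so far: 8)
  step 12: ref 6 -> HIT, frames=[1,7,3,6] (faults so far: 8)
  step 13: ref 5 -> FAULT, evict 3, frames=[1,7,5,6] (faults so far: 9)
  LRU total faults: 9
--- Optimal ---
  step 0: ref 6 -> FAULT, frames=[6,-,-,-] (faults so far: 1)
  step 1: ref 5 -> FAULT, frames=[6,5,-,-] (faults so far: 2)
  step 2: ref 2 -> FAULT, frames=[6,5,2,-] (faults so far: 3)
  step 3: ref 6 -> HIT, frames=[6,5,2,-] (faults so far: 3)
  step 4: ref 2 -> HIT, frames=[6,5,2,-] (faults so far: 3)
  step 5: ref 5 -> HIT, frames=[6,5,2,-] (faults so far: 3)
  step 6: ref 6 -> HIT, frames=[6,5,2,-] (faults so far: 3)
  step 7: ref 4 -> FAULT, frames=[6,5,2,4] (faults so far: 4)
  step 8: ref 3 -> FAULT, evict 2, frames=[6,5,3,4] (faults so far: 5)
  step 9: ref 7 -> FAULT, evict 3, frames=[6,5,7,4] (faults so far: 6)
  step 10: ref 1 -> FAULT, evict 4, frames=[6,5,7,1] (faults so far: 7)
  step 11: ref 6 -> HIT, frames=[6,5,7,1] (faults so far: 7)
  step 12: ref 6 -> HIT, frames=[6,5,7,1] (faults so far: 7)
  step 13: ref 5 -> HIT, frames=[6,5,7,1] (faults so far: 7)
  Optimal total faults: 7

Answer: 9 9 7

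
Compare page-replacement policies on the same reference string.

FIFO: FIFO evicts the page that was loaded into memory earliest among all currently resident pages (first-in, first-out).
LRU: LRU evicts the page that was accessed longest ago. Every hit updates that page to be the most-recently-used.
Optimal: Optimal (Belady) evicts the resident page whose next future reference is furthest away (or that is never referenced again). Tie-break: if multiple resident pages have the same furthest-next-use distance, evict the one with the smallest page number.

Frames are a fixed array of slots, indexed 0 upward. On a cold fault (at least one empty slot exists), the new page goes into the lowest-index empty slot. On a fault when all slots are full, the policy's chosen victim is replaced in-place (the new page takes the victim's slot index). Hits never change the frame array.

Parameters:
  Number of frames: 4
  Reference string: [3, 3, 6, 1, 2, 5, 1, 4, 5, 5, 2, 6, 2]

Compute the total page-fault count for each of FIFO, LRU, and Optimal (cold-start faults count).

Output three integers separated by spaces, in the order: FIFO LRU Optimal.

--- FIFO ---
  step 0: ref 3 -> FAULT, frames=[3,-,-,-] (faults so far: 1)
  step 1: ref 3 -> HIT, frames=[3,-,-,-] (faults so far: 1)
  step 2: ref 6 -> FAULT, frames=[3,6,-,-] (faults so far: 2)
  step 3: ref 1 -> FAULT, frames=[3,6,1,-] (faults so far: 3)
  step 4: ref 2 -> FAULT, frames=[3,6,1,2] (faults so far: 4)
  step 5: ref 5 -> FAULT, evict 3, frames=[5,6,1,2] (faults so far: 5)
  step 6: ref 1 -> HIT, frames=[5,6,1,2] (faults so far: 5)
  step 7: ref 4 -> FAULT, evict 6, frames=[5,4,1,2] (faults so far: 6)
  step 8: ref 5 -> HIT, frames=[5,4,1,2] (faults so far: 6)
  step 9: ref 5 -> HIT, frames=[5,4,1,2] (faults so far: 6)
  step 10: ref 2 -> HIT, frames=[5,4,1,2] (faults so far: 6)
  step 11: ref 6 -> FAULT, evict 1, frames=[5,4,6,2] (faults so far: 7)
  step 12: ref 2 -> HIT, frames=[5,4,6,2] (faults so far: 7)
  FIFO total faults: 7
--- LRU ---
  step 0: ref 3 -> FAULT, frames=[3,-,-,-] (faults so far: 1)
  step 1: ref 3 -> HIT, frames=[3,-,-,-] (faults so far: 1)
  step 2: ref 6 -> FAULT, frames=[3,6,-,-] (faults so far: 2)
  step 3: ref 1 -> FAULT, frames=[3,6,1,-] (faults so far: 3)
  step 4: ref 2 -> FAULT, frames=[3,6,1,2] (faults so far: 4)
  step 5: ref 5 -> FAULT, evict 3, frames=[5,6,1,2] (faults so far: 5)
  step 6: ref 1 -> HIT, frames=[5,6,1,2] (faults so far: 5)
  step 7: ref 4 -> FAULT, evict 6, frames=[5,4,1,2] (faults so far: 6)
  step 8: ref 5 -> HIT, frames=[5,4,1,2] (faults so far: 6)
  step 9: ref 5 -> HIT, frames=[5,4,1,2] (faults so far: 6)
  step 10: ref 2 -> HIT, frames=[5,4,1,2] (faults so far: 6)
  step 11: ref 6 -> FAULT, evict 1, frames=[5,4,6,2] (faults so far: 7)
  step 12: ref 2 -> HIT, frames=[5,4,6,2] (faults so far: 7)
  LRU total faults: 7
--- Optimal ---
  step 0: ref 3 -> FAULT, frames=[3,-,-,-] (faults so far: 1)
  step 1: ref 3 -> HIT, frames=[3,-,-,-] (faults so far: 1)
  step 2: ref 6 -> FAULT, frames=[3,6,-,-] (faults so far: 2)
  step 3: ref 1 -> FAULT, frames=[3,6,1,-] (faults so far: 3)
  step 4: ref 2 -> FAULT, frames=[3,6,1,2] (faults so far: 4)
  step 5: ref 5 -> FAULT, evict 3, frames=[5,6,1,2] (faults so far: 5)
  step 6: ref 1 -> HIT, frames=[5,6,1,2] (faults so far: 5)
  step 7: ref 4 -> FAULT, evict 1, frames=[5,6,4,2] (faults so far: 6)
  step 8: ref 5 -> HIT, frames=[5,6,4,2] (faults so far: 6)
  step 9: ref 5 -> HIT, frames=[5,6,4,2] (faults so far: 6)
  step 10: ref 2 -> HIT, frames=[5,6,4,2] (faults so far: 6)
  step 11: ref 6 -> HIT, frames=[5,6,4,2] (faults so far: 6)
  step 12: ref 2 -> HIT, frames=[5,6,4,2] (faults so far: 6)
  Optimal total faults: 6

Answer: 7 7 6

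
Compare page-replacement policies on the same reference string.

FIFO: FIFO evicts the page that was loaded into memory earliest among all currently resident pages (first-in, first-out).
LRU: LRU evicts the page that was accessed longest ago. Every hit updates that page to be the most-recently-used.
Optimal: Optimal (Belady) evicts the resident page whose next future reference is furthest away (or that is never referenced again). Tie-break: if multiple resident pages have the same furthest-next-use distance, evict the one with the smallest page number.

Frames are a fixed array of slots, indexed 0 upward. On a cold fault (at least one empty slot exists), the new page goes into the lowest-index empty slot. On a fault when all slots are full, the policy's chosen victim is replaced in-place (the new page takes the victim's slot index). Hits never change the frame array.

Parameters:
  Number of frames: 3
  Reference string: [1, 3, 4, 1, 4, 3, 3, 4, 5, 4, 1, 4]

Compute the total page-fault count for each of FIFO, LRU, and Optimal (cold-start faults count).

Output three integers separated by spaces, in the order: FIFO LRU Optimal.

--- FIFO ---
  step 0: ref 1 -> FAULT, frames=[1,-,-] (faults so far: 1)
  step 1: ref 3 -> FAULT, frames=[1,3,-] (faults so far: 2)
  step 2: ref 4 -> FAULT, frames=[1,3,4] (faults so far: 3)
  step 3: ref 1 -> HIT, frames=[1,3,4] (faults so far: 3)
  step 4: ref 4 -> HIT, frames=[1,3,4] (faults so far: 3)
  step 5: ref 3 -> HIT, frames=[1,3,4] (faults so far: 3)
  step 6: ref 3 -> HIT, frames=[1,3,4] (faults so far: 3)
  step 7: ref 4 -> HIT, frames=[1,3,4] (faults so far: 3)
  step 8: ref 5 -> FAULT, evict 1, frames=[5,3,4] (faults so far: 4)
  step 9: ref 4 -> HIT, frames=[5,3,4] (faults so far: 4)
  step 10: ref 1 -> FAULT, evict 3, frames=[5,1,4] (faults so far: 5)
  step 11: ref 4 -> HIT, frames=[5,1,4] (faults so far: 5)
  FIFO total faults: 5
--- LRU ---
  step 0: ref 1 -> FAULT, frames=[1,-,-] (faults so far: 1)
  step 1: ref 3 -> FAULT, frames=[1,3,-] (faults so far: 2)
  step 2: ref 4 -> FAULT, frames=[1,3,4] (faults so far: 3)
  step 3: ref 1 -> HIT, frames=[1,3,4] (faults so far: 3)
  step 4: ref 4 -> HIT, frames=[1,3,4] (faults so far: 3)
  step 5: ref 3 -> HIT, frames=[1,3,4] (faults so far: 3)
  step 6: ref 3 -> HIT, frames=[1,3,4] (faults so far: 3)
  step 7: ref 4 -> HIT, frames=[1,3,4] (faults so far: 3)
  step 8: ref 5 -> FAULT, evict 1, frames=[5,3,4] (faults so far: 4)
  step 9: ref 4 -> HIT, frames=[5,3,4] (faults so far: 4)
  step 10: ref 1 -> FAULT, evict 3, frames=[5,1,4] (faults so far: 5)
  step 11: ref 4 -> HIT, frames=[5,1,4] (faults so far: 5)
  LRU total faults: 5
--- Optimal ---
  step 0: ref 1 -> FAULT, frames=[1,-,-] (faults so far: 1)
  step 1: ref 3 -> FAULT, frames=[1,3,-] (faults so far: 2)
  step 2: ref 4 -> FAULT, frames=[1,3,4] (faults so far: 3)
  step 3: ref 1 -> HIT, frames=[1,3,4] (faults so far: 3)
  step 4: ref 4 -> HIT, frames=[1,3,4] (faults so far: 3)
  step 5: ref 3 -> HIT, frames=[1,3,4] (faults so far: 3)
  step 6: ref 3 -> HIT, frames=[1,3,4] (faults so far: 3)
  step 7: ref 4 -> HIT, frames=[1,3,4] (faults so far: 3)
  step 8: ref 5 -> FAULT, evict 3, frames=[1,5,4] (faults so far: 4)
  step 9: ref 4 -> HIT, frames=[1,5,4] (faults so far: 4)
  step 10: ref 1 -> HIT, frames=[1,5,4] (faults so far: 4)
  step 11: ref 4 -> HIT, frames=[1,5,4] (faults so far: 4)
  Optimal total faults: 4

Answer: 5 5 4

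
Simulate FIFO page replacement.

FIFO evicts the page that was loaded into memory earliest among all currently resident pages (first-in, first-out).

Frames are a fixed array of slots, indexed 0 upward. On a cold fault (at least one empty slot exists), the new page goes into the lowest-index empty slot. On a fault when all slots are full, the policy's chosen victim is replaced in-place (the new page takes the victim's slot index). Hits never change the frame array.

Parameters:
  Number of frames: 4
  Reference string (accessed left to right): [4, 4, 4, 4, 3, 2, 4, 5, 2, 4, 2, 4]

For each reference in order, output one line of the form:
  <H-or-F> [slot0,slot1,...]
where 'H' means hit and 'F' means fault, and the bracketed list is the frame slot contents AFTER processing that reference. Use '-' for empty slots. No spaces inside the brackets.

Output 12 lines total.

F [4,-,-,-]
H [4,-,-,-]
H [4,-,-,-]
H [4,-,-,-]
F [4,3,-,-]
F [4,3,2,-]
H [4,3,2,-]
F [4,3,2,5]
H [4,3,2,5]
H [4,3,2,5]
H [4,3,2,5]
H [4,3,2,5]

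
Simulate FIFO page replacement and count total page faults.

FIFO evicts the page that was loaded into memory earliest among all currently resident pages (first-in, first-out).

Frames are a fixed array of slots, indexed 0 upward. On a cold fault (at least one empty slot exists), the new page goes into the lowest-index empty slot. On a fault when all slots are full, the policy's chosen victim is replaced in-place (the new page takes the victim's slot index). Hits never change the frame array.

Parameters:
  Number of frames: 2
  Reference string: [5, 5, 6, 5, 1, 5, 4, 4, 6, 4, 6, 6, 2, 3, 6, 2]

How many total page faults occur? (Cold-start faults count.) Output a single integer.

Step 0: ref 5 → FAULT, frames=[5,-]
Step 1: ref 5 → HIT, frames=[5,-]
Step 2: ref 6 → FAULT, frames=[5,6]
Step 3: ref 5 → HIT, frames=[5,6]
Step 4: ref 1 → FAULT (evict 5), frames=[1,6]
Step 5: ref 5 → FAULT (evict 6), frames=[1,5]
Step 6: ref 4 → FAULT (evict 1), frames=[4,5]
Step 7: ref 4 → HIT, frames=[4,5]
Step 8: ref 6 → FAULT (evict 5), frames=[4,6]
Step 9: ref 4 → HIT, frames=[4,6]
Step 10: ref 6 → HIT, frames=[4,6]
Step 11: ref 6 → HIT, frames=[4,6]
Step 12: ref 2 → FAULT (evict 4), frames=[2,6]
Step 13: ref 3 → FAULT (evict 6), frames=[2,3]
Step 14: ref 6 → FAULT (evict 2), frames=[6,3]
Step 15: ref 2 → FAULT (evict 3), frames=[6,2]
Total faults: 10

Answer: 10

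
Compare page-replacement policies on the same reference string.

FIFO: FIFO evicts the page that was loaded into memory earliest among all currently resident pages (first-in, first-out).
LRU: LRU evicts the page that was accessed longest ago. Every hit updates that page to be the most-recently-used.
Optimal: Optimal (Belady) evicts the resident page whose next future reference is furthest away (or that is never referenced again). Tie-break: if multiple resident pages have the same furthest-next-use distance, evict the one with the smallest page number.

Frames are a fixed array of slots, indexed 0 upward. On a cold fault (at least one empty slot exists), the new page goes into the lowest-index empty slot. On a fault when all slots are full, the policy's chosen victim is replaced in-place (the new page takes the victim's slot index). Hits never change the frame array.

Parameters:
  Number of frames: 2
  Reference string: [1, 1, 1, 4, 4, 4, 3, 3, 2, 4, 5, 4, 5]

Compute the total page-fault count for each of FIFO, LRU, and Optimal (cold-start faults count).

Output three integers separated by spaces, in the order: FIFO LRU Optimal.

--- FIFO ---
  step 0: ref 1 -> FAULT, frames=[1,-] (faults so far: 1)
  step 1: ref 1 -> HIT, frames=[1,-] (faults so far: 1)
  step 2: ref 1 -> HIT, frames=[1,-] (faults so far: 1)
  step 3: ref 4 -> FAULT, frames=[1,4] (faults so far: 2)
  step 4: ref 4 -> HIT, frames=[1,4] (faults so far: 2)
  step 5: ref 4 -> HIT, frames=[1,4] (faults so far: 2)
  step 6: ref 3 -> FAULT, evict 1, frames=[3,4] (faults so far: 3)
  step 7: ref 3 -> HIT, frames=[3,4] (faults so far: 3)
  step 8: ref 2 -> FAULT, evict 4, frames=[3,2] (faults so far: 4)
  step 9: ref 4 -> FAULT, evict 3, frames=[4,2] (faults so far: 5)
  step 10: ref 5 -> FAULT, evict 2, frames=[4,5] (faults so far: 6)
  step 11: ref 4 -> HIT, frames=[4,5] (faults so far: 6)
  step 12: ref 5 -> HIT, frames=[4,5] (faults so far: 6)
  FIFO total faults: 6
--- LRU ---
  step 0: ref 1 -> FAULT, frames=[1,-] (faults so far: 1)
  step 1: ref 1 -> HIT, frames=[1,-] (faults so far: 1)
  step 2: ref 1 -> HIT, frames=[1,-] (faults so far: 1)
  step 3: ref 4 -> FAULT, frames=[1,4] (faults so far: 2)
  step 4: ref 4 -> HIT, frames=[1,4] (faults so far: 2)
  step 5: ref 4 -> HIT, frames=[1,4] (faults so far: 2)
  step 6: ref 3 -> FAULT, evict 1, frames=[3,4] (faults so far: 3)
  step 7: ref 3 -> HIT, frames=[3,4] (faults so far: 3)
  step 8: ref 2 -> FAULT, evict 4, frames=[3,2] (faults so far: 4)
  step 9: ref 4 -> FAULT, evict 3, frames=[4,2] (faults so far: 5)
  step 10: ref 5 -> FAULT, evict 2, frames=[4,5] (faults so far: 6)
  step 11: ref 4 -> HIT, frames=[4,5] (faults so far: 6)
  step 12: ref 5 -> HIT, frames=[4,5] (faults so far: 6)
  LRU total faults: 6
--- Optimal ---
  step 0: ref 1 -> FAULT, frames=[1,-] (faults so far: 1)
  step 1: ref 1 -> HIT, frames=[1,-] (faults so far: 1)
  step 2: ref 1 -> HIT, frames=[1,-] (faults so far: 1)
  step 3: ref 4 -> FAULT, frames=[1,4] (faults so far: 2)
  step 4: ref 4 -> HIT, frames=[1,4] (faults so far: 2)
  step 5: ref 4 -> HIT, frames=[1,4] (faults so far: 2)
  step 6: ref 3 -> FAULT, evict 1, frames=[3,4] (faults so far: 3)
  step 7: ref 3 -> HIT, frames=[3,4] (faults so far: 3)
  step 8: ref 2 -> FAULT, evict 3, frames=[2,4] (faults so far: 4)
  step 9: ref 4 -> HIT, frames=[2,4] (faults so far: 4)
  step 10: ref 5 -> FAULT, evict 2, frames=[5,4] (faults so far: 5)
  step 11: ref 4 -> HIT, frames=[5,4] (faults so far: 5)
  step 12: ref 5 -> HIT, frames=[5,4] (faults so far: 5)
  Optimal total faults: 5

Answer: 6 6 5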